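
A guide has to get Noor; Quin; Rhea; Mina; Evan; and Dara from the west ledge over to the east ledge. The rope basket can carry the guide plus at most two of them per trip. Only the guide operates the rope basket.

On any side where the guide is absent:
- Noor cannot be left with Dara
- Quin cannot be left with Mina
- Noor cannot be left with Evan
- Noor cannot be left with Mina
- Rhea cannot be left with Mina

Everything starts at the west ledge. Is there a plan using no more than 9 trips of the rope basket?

Yes

Yes — this plan uses 7 crossings (≤ 9):
1. Guide goes to the east ledge with Mina and Noor.  [the west ledge: Dara, Evan, Quin, Rhea | the east ledge: Mina, Noor]
2. Guide goes back to the west ledge with Noor.  [the west ledge: Dara, Evan, Noor, Quin, Rhea | the east ledge: Mina]
3. Guide goes to the east ledge with Dara and Evan.  [the west ledge: Noor, Quin, Rhea | the east ledge: Dara, Evan, Mina]
4. Guide goes back to the west ledge alone.  [the west ledge: Noor, Quin, Rhea | the east ledge: Dara, Evan, Mina]
5. Guide goes to the east ledge with Quin and Rhea.  [the west ledge: Noor | the east ledge: Dara, Evan, Mina, Quin, Rhea]
6. Guide goes back to the west ledge with Mina.  [the west ledge: Mina, Noor | the east ledge: Dara, Evan, Quin, Rhea]
7. Guide goes to the east ledge with Mina and Noor.  [the west ledge: — | the east ledge: Dara, Evan, Mina, Noor, Quin, Rhea]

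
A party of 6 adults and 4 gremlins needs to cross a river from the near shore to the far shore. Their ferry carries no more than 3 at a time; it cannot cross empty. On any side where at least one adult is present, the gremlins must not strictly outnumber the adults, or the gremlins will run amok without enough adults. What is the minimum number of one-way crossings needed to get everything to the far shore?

9

Counting alone: each trip to the far shore takes at most 3 across and each return brings at least 1 back, so after t trips out (and t−1 returns) at most 3t − (t−1) of the 10 are across; that first reaches 10 at t = 5, so at least 9 crossings are needed.
The plan below uses exactly 9 crossings, so it is optimal:
1. 2 gremlins → the far shore.  (the near shore: 6A 2G; the far shore: 0A 2G)
2. 1 gremlin ← the near shore.  (the near shore: 6A 3G; the far shore: 0A 1G)
3. 3 gremlins → the far shore.  (the near shore: 6A 0G; the far shore: 0A 4G)
4. 1 gremlin ← the near shore.  (the near shore: 6A 1G; the far shore: 0A 3G)
5. 3 adults → the far shore.  (the near shore: 3A 1G; the far shore: 3A 3G)
6. 1 gremlin ← the near shore.  (the near shore: 3A 2G; the far shore: 3A 2G)
7. 1 adult and 2 gremlins → the far shore.  (the near shore: 2A 0G; the far shore: 4A 4G)
8. 1 gremlin ← the near shore.  (the near shore: 2A 1G; the far shore: 4A 3G)
9. 2 adults and 1 gremlin → the far shore.  (the near shore: 0A 0G; the far shore: 6A 4G)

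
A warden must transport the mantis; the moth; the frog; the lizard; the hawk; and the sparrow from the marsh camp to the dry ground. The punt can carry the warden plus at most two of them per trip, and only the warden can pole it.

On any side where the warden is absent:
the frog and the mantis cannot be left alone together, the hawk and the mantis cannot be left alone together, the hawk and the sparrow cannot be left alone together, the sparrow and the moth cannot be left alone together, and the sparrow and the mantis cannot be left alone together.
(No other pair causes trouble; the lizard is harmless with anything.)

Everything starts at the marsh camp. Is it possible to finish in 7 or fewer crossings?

Counting alone: the warden can take at most 2 across per trip to the dry ground, so moving all 6 needs at least 3 loaded trips out, with a return between consecutive ones — at least 5 crossings.
The safety rule pushes this higher. Following every safe sequence of crossings, the most of the 6 that can be at the dry ground as the punt arrives there on crossings 5, 7 is 4, 5 respectively — never all 6.
So the move cannot be finished within 7 crossings. (The shortest complete plan takes 9:)
1. Warden goes to the dry ground with the mantis and the sparrow.
2. Warden goes back to the marsh camp with the mantis.
3. Warden goes to the dry ground with the mantis and the moth.
4. Warden goes back to the marsh camp with the sparrow.
5. Warden goes to the dry ground with the frog and the hawk.
6. Warden goes back to the marsh camp with the mantis.
7. Warden goes to the dry ground with the lizard and the mantis.
8. Warden goes back to the marsh camp with the mantis.
9. Warden goes to the dry ground with the mantis and the sparrow.

No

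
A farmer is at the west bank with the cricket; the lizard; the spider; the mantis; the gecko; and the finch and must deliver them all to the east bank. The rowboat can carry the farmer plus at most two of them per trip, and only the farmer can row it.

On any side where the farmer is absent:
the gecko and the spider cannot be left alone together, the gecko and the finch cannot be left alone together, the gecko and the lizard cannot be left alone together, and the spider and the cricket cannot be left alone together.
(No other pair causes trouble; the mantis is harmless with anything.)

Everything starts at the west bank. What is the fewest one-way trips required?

Counting alone: the farmer can take at most 2 across per trip to the east bank, so moving all 6 needs at least 3 loaded trips out, with a return between consecutive ones — at least 5 crossings.
The safety rule pushes this higher. Following every safe sequence of crossings, the most of the 6 that can be at the east bank as the rowboat arrives there on crossing 5 is 5 — never all 6.
So no plan with fewer than 7 crossings exists, and this one achieves 7:
1. Farmer goes to the east bank with the cricket and the gecko.
2. Farmer goes back to the west bank alone.
3. Farmer goes to the east bank with the mantis.
4. Farmer goes back to the west bank alone.
5. Farmer goes to the east bank with the finch and the lizard.
6. Farmer goes back to the west bank with the gecko.
7. Farmer goes to the east bank with the gecko and the spider.

7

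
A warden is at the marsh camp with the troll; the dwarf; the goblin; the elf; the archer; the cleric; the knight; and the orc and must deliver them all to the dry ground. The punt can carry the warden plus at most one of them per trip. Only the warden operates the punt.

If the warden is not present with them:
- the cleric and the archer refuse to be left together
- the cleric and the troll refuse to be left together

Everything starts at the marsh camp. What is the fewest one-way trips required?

17

Counting alone: the warden can take at most 1 across per trip to the dry ground, so moving all 8 needs at least 8 loaded trips out, with a return between consecutive ones — at least 15 crossings.
The safety rule pushes this higher. Following every safe sequence of crossings, the most of the 8 that can be at the dry ground as the punt arrives there on crossing 15 is 7 — never all 8.
So no plan with fewer than 17 crossings exists, and this one achieves 17:
1. Warden goes to the dry ground with the cleric.  [the marsh camp: the archer, the dwarf, the elf, the goblin, the knight, the orc, the troll | the dry ground: the cleric]
2. Warden goes back to the marsh camp alone.  [the marsh camp: the archer, the dwarf, the elf, the goblin, the knight, the orc, the troll | the dry ground: the cleric]
3. Warden goes to the dry ground with the troll.  [the marsh camp: the archer, the dwarf, the elf, the goblin, the knight, the orc | the dry ground: the cleric, the troll]
4. Warden goes back to the marsh camp with the cleric.  [the marsh camp: the archer, the cleric, the dwarf, the elf, the goblin, the knight, the orc | the dry ground: the troll]
5. Warden goes to the dry ground with the archer.  [the marsh camp: the cleric, the dwarf, the elf, the goblin, the knight, the orc | the dry ground: the archer, the troll]
6. Warden goes back to the marsh camp alone.  [the marsh camp: the cleric, the dwarf, the elf, the goblin, the knight, the orc | the dry ground: the archer, the troll]
7. Warden goes to the dry ground with the dwarf.  [the marsh camp: the cleric, the elf, the goblin, the knight, the orc | the dry ground: the archer, the dwarf, the troll]
8. Warden goes back to the marsh camp alone.  [the marsh camp: the cleric, the elf, the goblin, the knight, the orc | the dry ground: the archer, the dwarf, the troll]
9. Warden goes to the dry ground with the goblin.  [the marsh camp: the cleric, the elf, the knight, the orc | the dry ground: the archer, the dwarf, the goblin, the troll]
10. Warden goes back to the marsh camp alone.  [the marsh camp: the cleric, the elf, the knight, the orc | the dry ground: the archer, the dwarf, the goblin, the troll]
11. Warden goes to the dry ground with the elf.  [the marsh camp: the cleric, the knight, the orc | the dry ground: the archer, the dwarf, the elf, the goblin, the troll]
12. Warden goes back to the marsh camp alone.  [the marsh camp: the cleric, the knight, the orc | the dry ground: the archer, the dwarf, the elf, the goblin, the troll]
13. Warden goes to the dry ground with the knight.  [the marsh camp: the cleric, the orc | the dry ground: the archer, the dwarf, the elf, the goblin, the knight, the troll]
14. Warden goes back to the marsh camp alone.  [the marsh camp: the cleric, the orc | the dry ground: the archer, the dwarf, the elf, the goblin, the knight, the troll]
15. Warden goes to the dry ground with the orc.  [the marsh camp: the cleric | the dry ground: the archer, the dwarf, the elf, the goblin, the knight, the orc, the troll]
16. Warden goes back to the marsh camp alone.  [the marsh camp: the cleric | the dry ground: the archer, the dwarf, the elf, the goblin, the knight, the orc, the troll]
17. Warden goes to the dry ground with the cleric.  [the marsh camp: — | the dry ground: the archer, the cleric, the dwarf, the elf, the goblin, the knight, the orc, the troll]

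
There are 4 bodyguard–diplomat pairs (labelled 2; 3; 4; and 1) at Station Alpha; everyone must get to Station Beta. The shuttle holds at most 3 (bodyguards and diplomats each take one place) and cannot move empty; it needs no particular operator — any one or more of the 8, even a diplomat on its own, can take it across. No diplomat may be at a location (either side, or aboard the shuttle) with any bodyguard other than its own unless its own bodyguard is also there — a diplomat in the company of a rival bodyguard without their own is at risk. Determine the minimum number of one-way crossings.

9

Counting alone: each trip to Station Beta takes at most 3 across and each return brings at least 1 back, so after t trips out (and t−1 returns) at most 3t − (t−1) of the 8 are across; that first reaches 8 at t = 4, so at least 7 crossings are needed.
The safety rule pushes this higher. Following every safe sequence of crossings, the most of the 8 that can be at Station Beta as the shuttle arrives there on crossing 7 is 7 — never all 8.
So no plan with fewer than 9 crossings exists, and this one achieves 9:
1. bodyguard 2 and diplomat 2 cross → Station Beta.
2. bodyguard 2 crosses ← Station Alpha.
3. bodyguard 2, bodyguard 3, and diplomat 3 cross → Station Beta.
4. bodyguard 2 and diplomat 2 cross ← Station Alpha.
5. bodyguard 1, bodyguard 2, and bodyguard 4 cross → Station Beta.
6. diplomat 3 crosses ← Station Alpha.
7. diplomat 2 and diplomat 3 cross → Station Beta.
8. diplomat 2 crosses ← Station Alpha.
9. diplomat 1, diplomat 2, and diplomat 4 cross → Station Beta.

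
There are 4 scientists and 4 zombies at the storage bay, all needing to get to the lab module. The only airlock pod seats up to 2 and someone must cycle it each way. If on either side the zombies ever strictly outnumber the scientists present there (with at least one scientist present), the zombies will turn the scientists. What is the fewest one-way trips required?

impossible

Following every safe sequence of crossings from the start, the most of the 8 that can be at the lab module as the airlock pod arrives there on crossings 1, 3, 5 is 2, 3, 4 respectively; the best ever achieved is 4 of 8.
From crossing 7 on, no configuration arises that was not already reachable earlier: only 11 distinct safe configurations (who is on which side, and where the airlock pod is) can ever be reached, none of them has everyone across, and every continuation just revisits them. They are: 0 scientists + 0 zombies across (airlock pod back at the start); 0 scientists + 1 zombie across (airlock pod there); 0 scientists + 1 zombie across (airlock pod back at the start); 0 scientists + 2 zombies across (airlock pod there); 0 scientists + 2 zombies across (airlock pod back at the start); 0 scientists + 3 zombies across (airlock pod there); 0 scientists + 3 zombies across (airlock pod back at the start); 0 scientists + 4 zombies across (airlock pod there); 1 scientist + 1 zombie across (airlock pod there); 1 scientist + 1 zombie across (airlock pod back at the start); 2 scientists + 2 zombies across (airlock pod there). So no valid plan exists.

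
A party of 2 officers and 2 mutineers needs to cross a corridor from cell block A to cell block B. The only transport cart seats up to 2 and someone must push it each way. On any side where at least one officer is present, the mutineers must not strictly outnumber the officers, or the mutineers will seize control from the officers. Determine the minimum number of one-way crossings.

5

Counting alone: each trip to cell block B takes at most 2 across and each return brings at least 1 back, so after t trips out (and t−1 returns) at most 2t − (t−1) of the 4 are across; that first reaches 4 at t = 3, so at least 5 crossings are needed.
The plan below uses exactly 5 crossings, so it is optimal:
1. 2 mutineers → cell block B.  (cell block A: 2O 0M; cell block B: 0O 2M)
2. 1 mutineer ← cell block A.  (cell block A: 2O 1M; cell block B: 0O 1M)
3. 2 officers → cell block B.  (cell block A: 0O 1M; cell block B: 2O 1M)
4. 1 mutineer ← cell block A.  (cell block A: 0O 2M; cell block B: 2O 0M)
5. 2 mutineers → cell block B.  (cell block A: 0O 0M; cell block B: 2O 2M)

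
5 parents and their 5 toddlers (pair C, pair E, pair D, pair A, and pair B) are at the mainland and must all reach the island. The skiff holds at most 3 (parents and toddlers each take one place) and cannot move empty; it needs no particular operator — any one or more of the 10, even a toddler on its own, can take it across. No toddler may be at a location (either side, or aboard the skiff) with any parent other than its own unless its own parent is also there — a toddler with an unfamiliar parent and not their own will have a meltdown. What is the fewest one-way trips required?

Counting alone: each trip to the island takes at most 3 across and each return brings at least 1 back, so after t trips out (and t−1 returns) at most 3t − (t−1) of the 10 are across; that first reaches 10 at t = 5, so at least 9 crossings are needed.
The safety rule pushes this higher. Following every safe sequence of crossings, the most of the 10 that can be at the island as the skiff arrives there on crossing 9 is 9 — never all 10.
So no plan with fewer than 11 crossings exists, and this one achieves 11:
1. parent C and toddler C cross → the island.
2. parent C crosses ← the mainland.
3. toddler A, toddler D, and toddler E cross → the island.
4. toddler C crosses ← the mainland.
5. parent A, parent D, and parent E cross → the island.
6. parent E and toddler E cross ← the mainland.
7. parent B, parent C, and parent E cross → the island.
8. toddler D crosses ← the mainland.
9. toddler C and toddler E cross → the island.
10. toddler C crosses ← the mainland.
11. toddler B, toddler C, and toddler D cross → the island.

11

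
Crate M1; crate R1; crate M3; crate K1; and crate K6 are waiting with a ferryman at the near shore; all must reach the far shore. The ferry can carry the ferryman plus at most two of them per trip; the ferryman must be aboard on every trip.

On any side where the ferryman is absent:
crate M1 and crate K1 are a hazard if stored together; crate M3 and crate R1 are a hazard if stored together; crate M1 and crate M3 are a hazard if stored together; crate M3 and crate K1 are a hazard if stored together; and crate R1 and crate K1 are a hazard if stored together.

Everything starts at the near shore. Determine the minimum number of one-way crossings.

Counting alone: the ferryman can take at most 2 across per trip to the far shore, so moving all 5 needs at least 3 loaded trips out, with a return between consecutive ones — at least 5 crossings.
The safety rule pushes this higher. Following every safe sequence of crossings, the most of the 5 that can be at the far shore as the ferry arrives there on crossing 5 is 4 — never all 5.
So no plan with fewer than 7 crossings exists, and this one achieves 7:
1. Ferryman goes to the far shore with crate K1 and crate M3.
2. Ferryman goes back to the near shore with crate M3.
3. Ferryman goes to the far shore with crate M1 and crate R1.
4. Ferryman goes back to the near shore with crate K1.
5. Ferryman goes to the far shore with crate K6 and crate M3.
6. Ferryman goes back to the near shore with crate M3.
7. Ferryman goes to the far shore with crate K1 and crate M3.

7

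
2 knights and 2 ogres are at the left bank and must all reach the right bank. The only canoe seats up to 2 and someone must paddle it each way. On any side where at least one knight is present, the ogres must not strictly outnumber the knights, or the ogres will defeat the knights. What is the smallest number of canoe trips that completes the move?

5

Counting alone: each trip to the right bank takes at most 2 across and each return brings at least 1 back, so after t trips out (and t−1 returns) at most 2t − (t−1) of the 4 are across; that first reaches 4 at t = 3, so at least 5 crossings are needed.
The plan below uses exactly 5 crossings, so it is optimal:
1. 2 ogres → the right bank.  (the left bank: 2K 0O; the right bank: 0K 2O)
2. 1 ogre ← the left bank.  (the left bank: 2K 1O; the right bank: 0K 1O)
3. 2 knights → the right bank.  (the left bank: 0K 1O; the right bank: 2K 1O)
4. 1 ogre ← the left bank.  (the left bank: 0K 2O; the right bank: 2K 0O)
5. 2 ogres → the right bank.  (the left bank: 0K 0O; the right bank: 2K 2O)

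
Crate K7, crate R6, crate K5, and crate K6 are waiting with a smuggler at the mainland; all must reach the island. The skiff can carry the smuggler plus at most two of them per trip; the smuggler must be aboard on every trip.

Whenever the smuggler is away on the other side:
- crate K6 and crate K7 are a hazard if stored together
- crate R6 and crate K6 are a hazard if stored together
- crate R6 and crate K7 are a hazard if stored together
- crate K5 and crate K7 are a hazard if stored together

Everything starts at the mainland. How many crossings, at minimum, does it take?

Counting alone: the smuggler can take at most 2 across per trip to the island, so moving all 4 needs at least 2 loaded trips out, with a return between consecutive ones — at least 3 crossings.
The safety rule pushes this higher. Following every safe sequence of crossings, the most of the 4 that can be at the island as the skiff arrives there on crossing 3 is 3 — never all 4.
So no plan with fewer than 5 crossings exists, and this one achieves 5:
1. Smuggler goes to the island with crate K7 and crate R6.  [the mainland: crate K5, crate K6 | the island: crate K7, crate R6]
2. Smuggler goes back to the mainland with crate K7.  [the mainland: crate K5, crate K6, crate K7 | the island: crate R6]
3. Smuggler goes to the island with crate K5 and crate K7.  [the mainland: crate K6 | the island: crate K5, crate K7, crate R6]
4. Smuggler goes back to the mainland with crate K7.  [the mainland: crate K6, crate K7 | the island: crate K5, crate R6]
5. Smuggler goes to the island with crate K6 and crate K7.  [the mainland: — | the island: crate K5, crate K6, crate K7, crate R6]

5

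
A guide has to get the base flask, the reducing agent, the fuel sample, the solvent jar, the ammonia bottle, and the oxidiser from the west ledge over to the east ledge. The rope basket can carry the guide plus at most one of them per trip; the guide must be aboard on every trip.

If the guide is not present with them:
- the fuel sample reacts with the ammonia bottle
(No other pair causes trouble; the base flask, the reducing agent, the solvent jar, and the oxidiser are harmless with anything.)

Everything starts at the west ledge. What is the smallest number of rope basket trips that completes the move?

Counting alone: the guide can take at most 1 across per trip to the east ledge, so moving all 6 needs at least 6 loaded trips out, with a return between consecutive ones — at least 11 crossings.
The plan below uses exactly 11 crossings, so it is optimal:
1. Guide goes to the east ledge with the fuel sample.  [the west ledge: the ammonia bottle, the base flask, the oxidiser, the reducing agent, the solvent jar | the east ledge: the fuel sample]
2. Guide goes back to the west ledge alone.  [the west ledge: the ammonia bottle, the base flask, the oxidiser, the reducing agent, the solvent jar | the east ledge: the fuel sample]
3. Guide goes to the east ledge with the base flask.  [the west ledge: the ammonia bottle, the oxidiser, the reducing agent, the solvent jar | the east ledge: the base flask, the fuel sample]
4. Guide goes back to the west ledge alone.  [the west ledge: the ammonia bottle, the oxidiser, the reducing agent, the solvent jar | the east ledge: the base flask, the fuel sample]
5. Guide goes to the east ledge with the reducing agent.  [the west ledge: the ammonia bottle, the oxidiser, the solvent jar | the east ledge: the base flask, the fuel sample, the reducing agent]
6. Guide goes back to the west ledge alone.  [the west ledge: the ammonia bottle, the oxidiser, the solvent jar | the east ledge: the base flask, the fuel sample, the reducing agent]
7. Guide goes to the east ledge with the solvent jar.  [the west ledge: the ammonia bottle, the oxidiser | the east ledge: the base flask, the fuel sample, the reducing agent, the solvent jar]
8. Guide goes back to the west ledge alone.  [the west ledge: the ammonia bottle, the oxidiser | the east ledge: the base flask, the fuel sample, the reducing agent, the solvent jar]
9. Guide goes to the east ledge with the oxidiser.  [the west ledge: the ammonia bottle | the east ledge: the base flask, the fuel sample, the oxidiser, the reducing agent, the solvent jar]
10. Guide goes back to the west ledge alone.  [the west ledge: the ammonia bottle | the east ledge: the base flask, the fuel sample, the oxidiser, the reducing agent, the solvent jar]
11. Guide goes to the east ledge with the ammonia bottle.  [the west ledge: — | the east ledge: the ammonia bottle, the base flask, the fuel sample, the oxidiser, the reducing agent, the solvent jar]

11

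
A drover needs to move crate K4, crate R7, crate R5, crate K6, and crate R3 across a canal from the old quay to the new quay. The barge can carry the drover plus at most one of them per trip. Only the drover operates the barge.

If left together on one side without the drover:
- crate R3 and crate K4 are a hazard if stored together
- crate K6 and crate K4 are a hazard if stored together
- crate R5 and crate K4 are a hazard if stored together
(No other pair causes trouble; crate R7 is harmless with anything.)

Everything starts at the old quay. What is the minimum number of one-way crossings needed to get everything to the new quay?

impossible

Following every safe sequence of crossings from the start, the most of the 5 that can be at the new quay as the barge arrives there on crossings 1, 3, 5 is 1, 2, 3 respectively; the best ever achieved is 3 of 5.
From crossing 7 on, no configuration arises that was not already reachable earlier: only 18 distinct safe configurations (who is on which side, and where the barge is) can ever be reached, none of them has everyone across, and every continuation just revisits them. So no valid plan exists.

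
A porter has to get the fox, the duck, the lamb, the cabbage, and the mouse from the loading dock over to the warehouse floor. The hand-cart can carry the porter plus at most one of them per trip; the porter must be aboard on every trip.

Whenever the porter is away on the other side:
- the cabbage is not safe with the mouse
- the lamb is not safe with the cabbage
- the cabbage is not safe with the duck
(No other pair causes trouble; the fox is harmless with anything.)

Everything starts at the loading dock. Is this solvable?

No

Following every safe sequence of crossings from the start, the most of the 5 that can be at the warehouse floor as the hand-cart arrives there on crossings 1, 3, 5 is 1, 2, 3 respectively; the best ever achieved is 3 of 5.
From crossing 7 on, no configuration arises that was not already reachable earlier: only 18 distinct safe configurations (who is on which side, and where the hand-cart is) can ever be reached, none of them has everyone across, and every continuation just revisits them. So no valid plan exists.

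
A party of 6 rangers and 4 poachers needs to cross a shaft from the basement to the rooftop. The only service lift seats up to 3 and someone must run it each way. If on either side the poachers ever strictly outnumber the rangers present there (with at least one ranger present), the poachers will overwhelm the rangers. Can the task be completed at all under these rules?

1. 2 poachers → the rooftop.  (the basement: 6R 2P; the rooftop: 0R 2P)
2. 1 poacher ← the basement.  (the basement: 6R 3P; the rooftop: 0R 1P)
3. 3 poachers → the rooftop.  (the basement: 6R 0P; the rooftop: 0R 4P)
4. 1 poacher ← the basement.  (the basement: 6R 1P; the rooftop: 0R 3P)
5. 3 rangers → the rooftop.  (the basement: 3R 1P; the rooftop: 3R 3P)
6. 1 poacher ← the basement.  (the basement: 3R 2P; the rooftop: 3R 2P)
7. 1 ranger and 2 poachers → the rooftop.  (the basement: 2R 0P; the rooftop: 4R 4P)
8. 1 poacher ← the basement.  (the basement: 2R 1P; the rooftop: 4R 3P)
9. 2 rangers and 1 poacher → the rooftop.  (the basement: 0R 0P; the rooftop: 6R 4P)

Yes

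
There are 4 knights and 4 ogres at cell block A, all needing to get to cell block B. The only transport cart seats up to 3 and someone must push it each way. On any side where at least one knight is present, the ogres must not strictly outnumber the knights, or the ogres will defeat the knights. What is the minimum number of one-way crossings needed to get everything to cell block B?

9

Counting alone: each trip to cell block B takes at most 3 across and each return brings at least 1 back, so after t trips out (and t−1 returns) at most 3t − (t−1) of the 8 are across; that first reaches 8 at t = 4, so at least 7 crossings are needed.
The safety rule pushes this higher. Following every safe sequence of crossings, the most of the 8 that can be at cell block B as the transport cart arrives there on crossing 7 is 7 — never all 8.
So no plan with fewer than 9 crossings exists, and this one achieves 9:
1. 2 ogres → cell block B.  (cell block A: 4K 2O; cell block B: 0K 2O)
2. 1 ogre ← cell block A.  (cell block A: 4K 3O; cell block B: 0K 1O)
3. 3 ogres → cell block B.  (cell block A: 4K 0O; cell block B: 0K 4O)
4. 1 ogre ← cell block A.  (cell block A: 4K 1O; cell block B: 0K 3O)
5. 3 knights → cell block B.  (cell block A: 1K 1O; cell block B: 3K 3O)
6. 1 knight and 1 ogre ← cell block A.  (cell block A: 2K 2O; cell block B: 2K 2O)
7. 2 knights → cell block B.  (cell block A: 0K 2O; cell block B: 4K 2O)
8. 1 ogre ← cell block A.  (cell block A: 0K 3O; cell block B: 4K 1O)
9. 3 ogres → cell block B.  (cell block A: 0K 0O; cell block B: 4K 4O)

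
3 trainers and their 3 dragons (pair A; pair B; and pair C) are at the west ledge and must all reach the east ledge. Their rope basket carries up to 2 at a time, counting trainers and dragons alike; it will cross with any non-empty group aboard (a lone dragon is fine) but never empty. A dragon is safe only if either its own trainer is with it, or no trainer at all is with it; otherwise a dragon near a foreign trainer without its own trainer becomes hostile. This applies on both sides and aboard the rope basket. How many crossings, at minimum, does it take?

Counting alone: each trip to the east ledge takes at most 2 across and each return brings at least 1 back, so after t trips out (and t−1 returns) at most 2t − (t−1) of the 6 are across; that first reaches 6 at t = 5, so at least 9 crossings are needed.
The safety rule pushes this higher. Following every safe sequence of crossings, the most of the 6 that can be at the east ledge as the rope basket arrives there on crossing 9 is 5 — never all 6.
So no plan with fewer than 11 crossings exists, and this one achieves 11:
1. dragon A and trainer A cross → the east ledge.
2. trainer A crosses ← the west ledge.
3. dragon B and dragon C cross → the east ledge.
4. dragon A crosses ← the west ledge.
5. trainer B and trainer C cross → the east ledge.
6. dragon B and trainer B cross ← the west ledge.
7. trainer A and trainer B cross → the east ledge.
8. dragon C crosses ← the west ledge.
9. dragon A and dragon B cross → the east ledge.
10. trainer C crosses ← the west ledge.
11. dragon C and trainer C cross → the east ledge.

11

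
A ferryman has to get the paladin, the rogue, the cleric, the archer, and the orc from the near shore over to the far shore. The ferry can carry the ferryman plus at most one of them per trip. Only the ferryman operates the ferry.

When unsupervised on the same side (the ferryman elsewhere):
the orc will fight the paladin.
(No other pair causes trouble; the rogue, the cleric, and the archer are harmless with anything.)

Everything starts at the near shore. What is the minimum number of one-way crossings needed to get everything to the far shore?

9

Counting alone: the ferryman can take at most 1 across per trip to the far shore, so moving all 5 needs at least 5 loaded trips out, with a return between consecutive ones — at least 9 crossings.
The plan below uses exactly 9 crossings, so it is optimal:
1. Ferryman goes to the far shore with the paladin.
2. Ferryman goes back to the near shore alone.
3. Ferryman goes to the far shore with the rogue.
4. Ferryman goes back to the near shore alone.
5. Ferryman goes to the far shore with the cleric.
6. Ferryman goes back to the near shore alone.
7. Ferryman goes to the far shore with the archer.
8. Ferryman goes back to the near shore alone.
9. Ferryman goes to the far shore with the orc.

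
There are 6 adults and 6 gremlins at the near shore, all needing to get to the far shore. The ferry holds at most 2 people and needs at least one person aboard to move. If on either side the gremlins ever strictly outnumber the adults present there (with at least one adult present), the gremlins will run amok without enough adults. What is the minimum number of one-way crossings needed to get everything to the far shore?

Following every safe sequence of crossings from the start, the most of the 12 that can be at the far shore as the ferry arrives there on crossings 1, 3, 5, 7, 9 is 2, 3, 4, 5, 6 respectively; the best ever achieved is 6 of 12.
From crossing 11 on, no configuration arises that was not already reachable earlier: only 15 distinct safe configurations (who is on which side, and where the ferry is) can ever be reached, none of them has everyone across, and every continuation just revisits them. They are: 0 adults + 0 gremlins across (ferry back at the start); 0 adults + 1 gremlin across (ferry there); 0 adults + 1 gremlin across (ferry back at the start); 0 adults + 2 gremlins across (ferry there); 0 adults + 2 gremlins across (ferry back at the start); 0 adults + 3 gremlins across (ferry there); 0 adults + 3 gremlins across (ferry back at the start); 0 adults + 4 gremlins across (ferry there); 0 adults + 4 gremlins across (ferry back at the start); 0 adults + 5 gremlins across (ferry there); 0 adults + 5 gremlins across (ferry back at the start); 0 adults + 6 gremlins across (ferry there); 1 adult + 1 gremlin across (ferry there); 1 adult + 1 gremlin across (ferry back at the start); 2 adults + 2 gremlins across (ferry there). So no valid plan exists.

impossible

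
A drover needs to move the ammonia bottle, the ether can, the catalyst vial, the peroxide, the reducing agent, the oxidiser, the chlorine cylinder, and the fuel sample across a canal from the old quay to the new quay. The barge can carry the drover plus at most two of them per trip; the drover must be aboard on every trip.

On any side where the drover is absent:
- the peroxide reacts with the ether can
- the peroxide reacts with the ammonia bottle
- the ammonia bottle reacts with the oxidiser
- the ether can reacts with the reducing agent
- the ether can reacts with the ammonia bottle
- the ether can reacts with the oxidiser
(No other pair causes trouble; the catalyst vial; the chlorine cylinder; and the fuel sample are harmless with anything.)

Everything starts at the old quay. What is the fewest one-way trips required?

Counting alone: the drover can take at most 2 across per trip to the new quay, so moving all 8 needs at least 4 loaded trips out, with a return between consecutive ones — at least 7 crossings.
The safety rule pushes this higher. Following every safe sequence of crossings, the most of the 8 that can be at the new quay as the barge arrives there on crossings 7, 9, 11 is 5, 6, 7 respectively — never all 8.
So no plan with fewer than 13 crossings exists, and this one achieves 13:
1. Drover goes to the new quay with the ammonia bottle and the ether can.
2. Drover goes back to the old quay with the ammonia bottle.
3. Drover goes to the new quay with the ammonia bottle and the catalyst vial.
4. Drover goes back to the old quay with the ammonia bottle.
5. Drover goes to the new quay with the ammonia bottle and the reducing agent.
6. Drover goes back to the old quay with the ether can.
7. Drover goes to the new quay with the chlorine cylinder and the ether can.
8. Drover goes back to the old quay with the ether can.
9. Drover goes to the new quay with the ether can and the fuel sample.
10. Drover goes back to the old quay with the ether can.
11. Drover goes to the new quay with the oxidiser and the peroxide.
12. Drover goes back to the old quay with the ammonia bottle.
13. Drover goes to the new quay with the ammonia bottle and the ether can.

13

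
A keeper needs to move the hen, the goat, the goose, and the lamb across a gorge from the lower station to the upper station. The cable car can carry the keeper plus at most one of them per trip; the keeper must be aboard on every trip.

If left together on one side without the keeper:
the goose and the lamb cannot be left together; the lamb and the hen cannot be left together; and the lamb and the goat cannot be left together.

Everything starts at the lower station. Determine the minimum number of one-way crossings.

impossible

Following every safe sequence of crossings from the start, the most of the 4 that can be at the upper station as the cable car arrives there on crossings 1, 3 is 1, 2 respectively; the best ever achieved is 2 of 4.
From crossing 5 on, no configuration arises that was not already reachable earlier: only 9 distinct safe configurations (who is on which side, and where the cable car is) can ever be reached, none of them has everyone across, and every continuation just revisits them. So no valid plan exists.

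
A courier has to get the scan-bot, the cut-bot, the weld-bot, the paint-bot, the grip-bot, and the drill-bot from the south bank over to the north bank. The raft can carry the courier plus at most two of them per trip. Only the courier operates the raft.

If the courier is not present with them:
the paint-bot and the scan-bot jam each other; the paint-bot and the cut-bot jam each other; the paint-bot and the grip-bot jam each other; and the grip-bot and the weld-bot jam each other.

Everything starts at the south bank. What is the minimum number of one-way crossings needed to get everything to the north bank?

Counting alone: the courier can take at most 2 across per trip to the north bank, so moving all 6 needs at least 3 loaded trips out, with a return between consecutive ones — at least 5 crossings.
The safety rule pushes this higher. Following every safe sequence of crossings, the most of the 6 that can be at the north bank as the raft arrives there on crossing 5 is 5 — never all 6.
So no plan with fewer than 7 crossings exists, and this one achieves 7:
1. Courier goes to the north bank with the paint-bot and the weld-bot.  [the south bank: the cut-bot, the drill-bot, the grip-bot, the scan-bot | the north bank: the paint-bot, the weld-bot]
2. Courier goes back to the south bank alone.  [the south bank: the cut-bot, the drill-bot, the grip-bot, the scan-bot | the north bank: the paint-bot, the weld-bot]
3. Courier goes to the north bank with the drill-bot.  [the south bank: the cut-bot, the grip-bot, the scan-bot | the north bank: the drill-bot, the paint-bot, the weld-bot]
4. Courier goes back to the south bank alone.  [the south bank: the cut-bot, the grip-bot, the scan-bot | the north bank: the drill-bot, the paint-bot, the weld-bot]
5. Courier goes to the north bank with the cut-bot and the scan-bot.  [the south bank: the grip-bot | the north bank: the cut-bot, the drill-bot, the paint-bot, the scan-bot, the weld-bot]
6. Courier goes back to the south bank with the paint-bot.  [the south bank: the grip-bot, the paint-bot | the north bank: the cut-bot, the drill-bot, the scan-bot, the weld-bot]
7. Courier goes to the north bank with the grip-bot and the paint-bot.  [the south bank: — | the north bank: the cut-bot, the drill-bot, the grip-bot, the paint-bot, the scan-bot, the weld-bot]

7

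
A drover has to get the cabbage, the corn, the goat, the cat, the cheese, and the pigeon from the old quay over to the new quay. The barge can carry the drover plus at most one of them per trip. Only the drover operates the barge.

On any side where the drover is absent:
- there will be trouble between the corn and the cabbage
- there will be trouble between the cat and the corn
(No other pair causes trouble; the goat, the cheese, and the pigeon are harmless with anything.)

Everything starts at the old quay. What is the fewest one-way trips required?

13

Counting alone: the drover can take at most 1 across per trip to the new quay, so moving all 6 needs at least 6 loaded trips out, with a return between consecutive ones — at least 11 crossings.
The safety rule pushes this higher. Following every safe sequence of crossings, the most of the 6 that can be at the new quay as the barge arrives there on crossing 11 is 5 — never all 6.
So no plan with fewer than 13 crossings exists, and this one achieves 13:
1. Drover goes to the new quay with the corn.
2. Drover goes back to the old quay alone.
3. Drover goes to the new quay with the cabbage.
4. Drover goes back to the old quay with the corn.
5. Drover goes to the new quay with the cat.
6. Drover goes back to the old quay alone.
7. Drover goes to the new quay with the goat.
8. Drover goes back to the old quay alone.
9. Drover goes to the new quay with the cheese.
10. Drover goes back to the old quay alone.
11. Drover goes to the new quay with the pigeon.
12. Drover goes back to the old quay alone.
13. Drover goes to the new quay with the corn.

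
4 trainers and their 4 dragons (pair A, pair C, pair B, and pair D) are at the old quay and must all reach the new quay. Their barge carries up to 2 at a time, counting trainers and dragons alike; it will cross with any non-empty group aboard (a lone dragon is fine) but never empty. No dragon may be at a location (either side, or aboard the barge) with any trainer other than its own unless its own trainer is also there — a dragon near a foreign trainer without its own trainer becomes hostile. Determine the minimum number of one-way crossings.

impossible

Following every safe sequence of crossings from the start, the most of the 8 that can be at the new quay as the barge arrives there on crossings 1, 3, 5 is 2, 3, 4 respectively; the best ever achieved is 4 of 8.
From crossing 7 on, no configuration arises that was not already reachable earlier: only 44 distinct safe configurations (who is on which side, and where the barge is) can ever be reached, none of them has everyone across, and every continuation just revisits them. So no valid plan exists.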